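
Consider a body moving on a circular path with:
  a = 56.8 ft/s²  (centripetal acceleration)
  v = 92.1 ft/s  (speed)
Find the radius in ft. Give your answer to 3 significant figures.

149 ft

Solving a = v²/r for r: r = v²/a.
a = 56.8 ft/s² = 17.31 m/s²; v = 92.1 ft/s = 28.07 m/s.
r = 45.52 m
45.52 m × (1 ft / 0.3048 m) = 149.3 ft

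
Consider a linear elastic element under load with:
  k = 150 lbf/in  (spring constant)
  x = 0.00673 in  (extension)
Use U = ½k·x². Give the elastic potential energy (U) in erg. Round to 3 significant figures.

U is given directly by: U = ½kx².
k = 150 lbf/in = 26269 N/m; x = 0.00673 in = 1.709×10^-4 m.
U = 3.838×10^-4 J  (the unit combination reduces to kg·m²/s² = J)
3.838×10^-4 J × (1 erg / 1.000×10^-7 J) = 3838 erg

3840 erg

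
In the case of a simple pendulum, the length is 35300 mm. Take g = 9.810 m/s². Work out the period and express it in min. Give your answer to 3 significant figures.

0.199 min

Directly: T = 2π√(L/g).
L = 35300 mm = 35.30 m; g = 9.810 m/s².
T = 11.92 s
11.92 s × (1 min / 60.00 s) = 0.1986 min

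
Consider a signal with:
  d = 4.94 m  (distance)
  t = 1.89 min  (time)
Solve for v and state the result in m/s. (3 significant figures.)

v is given directly by: v = d/t.
d = 4.94 m; t = 1.89 min = 113.4 s.
v = 0.04356 m/s

0.0436 m/s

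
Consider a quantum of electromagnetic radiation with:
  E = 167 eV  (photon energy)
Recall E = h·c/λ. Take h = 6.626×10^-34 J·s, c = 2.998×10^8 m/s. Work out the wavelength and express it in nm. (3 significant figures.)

Rearranging: λ = hc/E.
E = 167 eV = 2.676×10^-17 J; h = 6.626×10^-34 J·s; c = 2.998×10^8 m/s.
λ = 7.424×10^-9 m
7.424×10^-9 m × (1 nm / 1.000×10^-9 m) = 7.424 nm

7.42 nm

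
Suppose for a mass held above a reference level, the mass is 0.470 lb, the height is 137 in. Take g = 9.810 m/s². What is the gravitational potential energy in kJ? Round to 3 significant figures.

PE is given directly by: PE = mgh.
m = 0.470 lb = 0.2132 kg; h = 137 in = 3.480 m; g = 9.810 m/s².
PE = 7.278 J  (the unit combination reduces to kg·m²/s² = J)
7.278 J × (1 kJ / 1000 J) = 0.007278 kJ

0.00728 kJ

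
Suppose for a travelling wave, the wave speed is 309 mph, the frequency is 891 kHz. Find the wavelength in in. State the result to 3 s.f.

0.00610 in

Rearranging v = f·λ for λ: λ = v/f.
v = 309 mph = 138.1 m/s; f = 891 kHz = 8.910×10^5 Hz.
λ = 1.550×10^-4 m
1.550×10^-4 m × (1 in / 0.02540 m) = 0.006104 in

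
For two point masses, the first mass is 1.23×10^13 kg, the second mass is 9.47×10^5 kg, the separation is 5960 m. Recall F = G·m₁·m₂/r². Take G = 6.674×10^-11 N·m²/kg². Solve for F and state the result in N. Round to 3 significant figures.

Directly: F = Gm₁m₂/r².
m₁ = 1.23×10^13 kg; m₂ = 9.47×10^5 kg; r = 5960 m; G = 6.674×10^-11 N·m²/kg².
F = 21.89 N

21.9 N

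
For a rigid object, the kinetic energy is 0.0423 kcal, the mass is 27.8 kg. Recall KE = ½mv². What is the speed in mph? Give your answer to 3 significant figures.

Rearranging KE = ½mv² for v: v = √(2·KE/m).
KE = 0.0423 kcal = 177.0 J; m = 27.8 kg.
v = 3.568 m/s
3.568 m/s × (1 mph / 0.4470 m/s) = 7.982 mph

7.98 mph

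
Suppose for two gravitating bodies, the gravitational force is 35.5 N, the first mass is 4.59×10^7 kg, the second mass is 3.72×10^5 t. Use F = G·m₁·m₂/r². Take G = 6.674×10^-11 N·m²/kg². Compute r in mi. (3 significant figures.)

0.111 mi

From Newton's law of gravitation: r = √(G·m₁m₂/F).
F = 35.5 N; m₁ = 4.59×10^7 kg; m₂ = 3.72×10^5 t = 3.720×10^8 kg; G = 6.674×10^-11 N·m²/kg².
r = 179.2 m
179.2 m × (1 mi / 1609 m) = 0.1113 mi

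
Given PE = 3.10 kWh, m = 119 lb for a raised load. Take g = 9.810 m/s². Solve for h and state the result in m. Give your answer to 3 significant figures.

Rearranging: h = PE/(m·g).
PE = 3.10 kWh = 1.116×10^7 J; m = 119 lb = 53.98 kg; g = 9.810 m/s².
h = 21076 m

21100 m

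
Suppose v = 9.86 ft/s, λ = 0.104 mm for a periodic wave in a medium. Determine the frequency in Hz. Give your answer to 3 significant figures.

Solving v = f·λ for f: f = v/λ.
v = 9.86 ft/s = 3.005 m/s; λ = 0.104 mm = 1.040×10^-4 m.
f = 28897 Hz

28900 Hz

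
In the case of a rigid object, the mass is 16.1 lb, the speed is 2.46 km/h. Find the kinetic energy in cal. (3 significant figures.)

KE is given directly by: KE = ½mv².
m = 16.1 lb = 7.303 kg; v = 2.46 km/h = 0.6833 m/s.
KE = 1.705 J
1.705 J × (1 cal / 4.184 J) = 0.4075 cal

0.408 cal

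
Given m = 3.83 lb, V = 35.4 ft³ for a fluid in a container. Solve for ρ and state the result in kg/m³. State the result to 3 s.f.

1.73 kg/m³

ρ is given directly by: ρ = m/V.
m = 3.83 lb = 1.737 kg; V = 35.4 ft³ = 1.002 m³.
ρ = 1.733 kg/m³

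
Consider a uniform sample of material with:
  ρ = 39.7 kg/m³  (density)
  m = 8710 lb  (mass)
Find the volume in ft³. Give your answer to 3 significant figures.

Rearranging ρ = m/V for V: V = m/ρ.
ρ = 39.7 kg/m³; m = 8710 lb = 3951 kg.
V = 99.52 m³
99.52 m³ × (1 ft³ / 0.02832 m³) = 3514 ft³

3510 ft³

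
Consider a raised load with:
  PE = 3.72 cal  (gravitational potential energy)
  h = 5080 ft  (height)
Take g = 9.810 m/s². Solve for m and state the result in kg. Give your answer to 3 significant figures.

0.00102 kg

Rearranging PE = m·g·h for m: m = PE/(g·h).
PE = 3.72 cal = 15.56 J; h = 5080 ft = 1548 m; g = 9.810 m/s².
m = 0.001025 kg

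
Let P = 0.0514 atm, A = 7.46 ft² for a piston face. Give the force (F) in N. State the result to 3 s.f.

3610 N

Rearranging P = F/A for F: F = P·A.
P = 0.0514 atm = 5208 Pa; A = 7.46 ft² = 0.6931 m².
F = 3610 N  (the unit combination reduces to kg·m/s² = N)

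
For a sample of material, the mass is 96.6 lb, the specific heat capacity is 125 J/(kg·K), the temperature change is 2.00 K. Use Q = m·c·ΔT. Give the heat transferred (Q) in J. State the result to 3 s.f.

Directly: Q = mcΔT.
m = 96.6 lb = 43.82 kg; c = 125 J/(kg·K); ΔT = 2.00 K.
Q = 10954 J  (the unit combination reduces to kg·m²/s² = J)

11000 J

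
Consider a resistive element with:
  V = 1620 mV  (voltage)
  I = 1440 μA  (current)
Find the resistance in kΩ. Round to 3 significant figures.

1.13 kΩ

Solving V = I·R for R: R = V/I.
V = 1620 mV = 1.620 V; I = 1440 μA = 0.001440 A.
R = 1125 Ω
1125 Ω × (1 kΩ / 1000 Ω) = 1.125 kΩ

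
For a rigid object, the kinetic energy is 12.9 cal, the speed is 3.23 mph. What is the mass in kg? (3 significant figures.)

51.8 kg

Rearranging: m = 2·KE/v².
KE = 12.9 cal = 53.97 J; v = 3.23 mph = 1.444 m/s.
m = 51.77 kg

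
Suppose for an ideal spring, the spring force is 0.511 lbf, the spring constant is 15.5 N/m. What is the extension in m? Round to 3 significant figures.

0.147 m

From Hooke's law: x = F/k.
F = 0.511 lbf = 2.273 N; k = 15.5 N/m.
x = 0.1466 m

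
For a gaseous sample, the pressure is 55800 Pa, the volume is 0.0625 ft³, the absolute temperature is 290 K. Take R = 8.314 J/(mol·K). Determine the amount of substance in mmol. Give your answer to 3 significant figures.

41.0 mmol

From the ideal-gas law: n = PV/(RT).
P = 55800 Pa; V = 0.0625 ft³ = 0.001770 m³; T = 290 K; R = 8.314 J/(mol·K).
n = 0.04096 mol
0.04096 mol × (1 mmol / 0.001000 mol) = 40.96 mmol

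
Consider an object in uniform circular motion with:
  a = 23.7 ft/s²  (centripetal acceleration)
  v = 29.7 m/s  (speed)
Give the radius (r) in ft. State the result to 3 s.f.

401 ft

Rearranging: r = v²/a.
a = 23.7 ft/s² = 7.224 m/s²; v = 29.7 m/s.
r = 122.1 m
122.1 m × (1 ft / 0.3048 m) = 400.6 ft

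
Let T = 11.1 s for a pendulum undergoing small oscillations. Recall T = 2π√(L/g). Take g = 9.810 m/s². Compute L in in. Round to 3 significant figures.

Solving T = 2π√(L/g) for L: L = g·(T/2π)².
T = 11.1 s; g = 9.810 m/s².
L = 30.62 m
30.62 m × (1 in / 0.02540 m) = 1205 in

1210 in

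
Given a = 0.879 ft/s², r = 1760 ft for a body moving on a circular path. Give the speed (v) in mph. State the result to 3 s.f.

Solving a = v²/r for v: v = √(a·r).
a = 0.879 ft/s² = 0.2679 m/s²; r = 1760 ft = 536.4 m.
v = 11.99 m/s
11.99 m/s × (1 mph / 0.4470 m/s) = 26.82 mph

26.8 mph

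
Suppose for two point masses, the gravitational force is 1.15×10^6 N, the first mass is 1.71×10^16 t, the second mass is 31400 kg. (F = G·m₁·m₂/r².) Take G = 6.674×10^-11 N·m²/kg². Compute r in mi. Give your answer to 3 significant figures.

3.47 mi

Rearranging F = G·m₁·m₂/r² for r: r = √(G·m₁m₂/F).
F = 1.15×10^6 N; m₁ = 1.71×10^16 t = 1.710×10^19 kg; m₂ = 31400 kg; G = 6.674×10^-11 N·m²/kg².
r = 5582 m
5582 m × (1 mi / 1609 m) = 3.469 mi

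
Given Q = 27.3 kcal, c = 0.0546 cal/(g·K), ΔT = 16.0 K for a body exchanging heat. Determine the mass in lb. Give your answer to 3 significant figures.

Rearranging: m = Q/(c·ΔT).
Q = 27.3 kcal = 1.142×10^5 J; c = 0.0546 cal/(g·K) = 228.4 J/(kg·K); ΔT = 16.0 K.
m = 31.25 kg
31.25 kg × (1 lb / 0.4536 kg) = 68.89 lb

68.9 lb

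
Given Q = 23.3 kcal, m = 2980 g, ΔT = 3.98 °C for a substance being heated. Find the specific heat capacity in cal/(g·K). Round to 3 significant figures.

Rearranging: c = Q/(m·ΔT).
Q = 23.3 kcal = 97487 J; m = 2980 g = 2.980 kg; ΔT = 3.98 °C = 3.980 K.
c = 8220 J/(kg·K)
8220 J/(kg·K) × (1 cal/(g·K) / 4184 J/(kg·K)) = 1.965 cal/(g·K)

1.96 cal/(g·K)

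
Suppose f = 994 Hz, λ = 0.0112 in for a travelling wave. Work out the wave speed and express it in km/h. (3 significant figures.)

Directly: v = fλ.
f = 994 Hz; λ = 0.0112 in = 2.845×10^-4 m.
v = 0.2828 m/s
0.2828 m/s × (1 km/h / 0.2778 m/s) = 1.018 km/h

1.02 km/h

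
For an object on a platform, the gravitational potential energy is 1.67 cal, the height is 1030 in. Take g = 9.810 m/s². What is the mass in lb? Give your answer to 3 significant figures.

Rearranging PE = m·g·h for m: m = PE/(g·h).
PE = 1.67 cal = 6.987 J; h = 1030 in = 26.16 m; g = 9.810 m/s².
m = 0.02723 kg
0.02723 kg × (1 lb / 0.4536 kg) = 0.06002 lb

0.0600 lb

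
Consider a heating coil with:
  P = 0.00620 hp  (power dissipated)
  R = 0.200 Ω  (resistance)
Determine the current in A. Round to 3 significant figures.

Solving P = I²R for I: I = √(P/R).
P = 0.00620 hp = 4.623 W; R = 0.200 Ω.
I = 4.808 A

4.81 A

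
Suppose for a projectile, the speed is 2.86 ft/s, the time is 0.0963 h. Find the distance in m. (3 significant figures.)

Solving v = d/t for d: d = v·t.
v = 2.86 ft/s = 0.8717 m/s; t = 0.0963 h = 346.7 s.
d = 302.2 m

302 m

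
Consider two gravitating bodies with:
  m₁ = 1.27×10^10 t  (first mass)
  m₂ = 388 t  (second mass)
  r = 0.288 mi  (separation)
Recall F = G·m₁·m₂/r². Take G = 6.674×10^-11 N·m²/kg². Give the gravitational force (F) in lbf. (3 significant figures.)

344 lbf

Directly: F = Gm₁m₂/r².
m₁ = 1.27×10^10 t = 1.270×10^13 kg; m₂ = 388 t = 3.880×10^5 kg; r = 0.288 mi = 463.5 m; G = 6.674×10^-11 N·m²/kg².
F = 1531 N
1531 N × (1 lbf / 4.448 N) = 344.2 lbf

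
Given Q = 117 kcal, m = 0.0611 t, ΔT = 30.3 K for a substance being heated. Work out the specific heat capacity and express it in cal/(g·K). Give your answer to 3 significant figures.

Solving Q = m·c·ΔT for c: c = Q/(m·ΔT).
Q = 117 kcal = 4.895×10^5 J; m = 0.0611 t = 61.10 kg; ΔT = 30.3 K.
c = 264.4 J/(kg·K)
264.4 J/(kg·K) × (1 cal/(g·K) / 4184 J/(kg·K)) = 0.06320 cal/(g·K)

0.0632 cal/(g·K)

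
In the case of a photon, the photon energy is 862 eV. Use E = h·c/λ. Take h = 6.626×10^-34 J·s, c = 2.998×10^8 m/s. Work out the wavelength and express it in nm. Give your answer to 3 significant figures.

1.44 nm

Solving E = h·c/λ for λ: λ = hc/E.
E = 862 eV = 1.381×10^-16 J; h = 6.626×10^-34 J·s; c = 2.998×10^8 m/s.
λ = 1.438×10^-9 m
1.438×10^-9 m × (1 nm / 1.000×10^-9 m) = 1.438 nm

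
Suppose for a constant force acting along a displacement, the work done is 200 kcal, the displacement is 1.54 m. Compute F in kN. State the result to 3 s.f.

543 kN

Solving W = F·d for F: F = W/d.
W = 200 kcal = 8.368×10^5 J; d = 1.54 m.
F = 5.434×10^5 N
5.434×10^5 N × (1 kN / 1000 N) = 543.4 kN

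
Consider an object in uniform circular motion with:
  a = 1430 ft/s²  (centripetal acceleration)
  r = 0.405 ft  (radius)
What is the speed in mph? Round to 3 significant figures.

Rearranging a = v²/r for v: v = √(a·r).
a = 1430 ft/s² = 435.9 m/s²; r = 0.405 ft = 0.1234 m.
v = 7.335 m/s
7.335 m/s × (1 mph / 0.4470 m/s) = 16.41 mph

16.4 mph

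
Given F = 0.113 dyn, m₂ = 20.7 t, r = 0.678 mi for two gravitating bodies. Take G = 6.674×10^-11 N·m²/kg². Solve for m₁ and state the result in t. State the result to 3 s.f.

Rearranging: m₁ = F·r²/(G·m₂).
F = 0.113 dyn = 1.130×10^-6 N; m₂ = 20.7 t = 20700 kg; r = 0.678 mi = 1091 m; G = 6.674×10^-11 N·m²/kg².
m₁ = 9.738×10^5 kg
9.738×10^5 kg × (1 t / 1000 kg) = 973.8 t

974 t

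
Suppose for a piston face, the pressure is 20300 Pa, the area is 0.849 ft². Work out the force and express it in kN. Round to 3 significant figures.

Solving P = F/A for F: F = P·A.
P = 20300 Pa; A = 0.849 ft² = 0.07887 m².
F = 1601 N  (the unit combination reduces to kg·m/s² = N)
1601 N × (1 kN / 1000 N) = 1.601 kN

1.60 kN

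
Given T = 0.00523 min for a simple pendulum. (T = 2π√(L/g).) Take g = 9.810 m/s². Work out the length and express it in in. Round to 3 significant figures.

0.963 in

Solving T = 2π√(L/g) for L: L = g·(T/2π)².
T = 0.00523 min = 0.3138 s; g = 9.810 m/s².
L = 0.02447 m
0.02447 m × (1 in / 0.02540 m) = 0.9633 in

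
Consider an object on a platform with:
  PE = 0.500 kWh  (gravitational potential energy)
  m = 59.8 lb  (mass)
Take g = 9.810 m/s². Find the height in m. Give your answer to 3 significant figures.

6760 m

Rearranging PE = m·g·h for h: h = PE/(m·g).
PE = 0.500 kWh = 1.800×10^6 J; m = 59.8 lb = 27.12 kg; g = 9.810 m/s².
h = 6765 m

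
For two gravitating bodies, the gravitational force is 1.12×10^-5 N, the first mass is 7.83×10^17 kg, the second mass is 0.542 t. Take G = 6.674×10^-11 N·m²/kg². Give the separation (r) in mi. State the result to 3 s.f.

From Newton's law of gravitation: r = √(G·m₁m₂/F).
F = 1.12×10^-5 N; m₁ = 7.83×10^17 kg; m₂ = 0.542 t = 542.0 kg; G = 6.674×10^-11 N·m²/kg².
r = 5.029×10^7 m
5.029×10^7 m × (1 mi / 1609 m) = 31248 mi

31200 mi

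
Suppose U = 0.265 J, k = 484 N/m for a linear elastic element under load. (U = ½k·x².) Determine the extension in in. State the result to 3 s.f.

1.30 in

Rearranging: x = √(2U/k).
U = 0.265 J; k = 484 N/m.
x = 0.03309 m
0.03309 m × (1 in / 0.02540 m) = 1.303 in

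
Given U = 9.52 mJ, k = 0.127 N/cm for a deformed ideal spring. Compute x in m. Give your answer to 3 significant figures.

Rearranging: x = √(2U/k).
U = 9.52 mJ = 0.009520 J; k = 0.127 N/cm = 12.70 N/m.
x = 0.03872 m

0.0387 m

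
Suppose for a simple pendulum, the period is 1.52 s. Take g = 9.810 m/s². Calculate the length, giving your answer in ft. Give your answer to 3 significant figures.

1.88 ft

Rearranging: L = g·(T/2π)².
T = 1.52 s; g = 9.810 m/s².
L = 0.5741 m
0.5741 m × (1 ft / 0.3048 m) = 1.884 ft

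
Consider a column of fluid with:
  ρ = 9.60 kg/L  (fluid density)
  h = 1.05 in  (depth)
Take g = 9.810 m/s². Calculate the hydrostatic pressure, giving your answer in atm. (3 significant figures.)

0.0248 atm

P is given directly by: P = ρgh.
ρ = 9.60 kg/L = 9600 kg/m³; h = 1.05 in = 0.02667 m; g = 9.810 m/s².
P = 2512 Pa  (the unit combination reduces to kg/(m·s²) = Pa)
2512 Pa × (1 atm / 1.013×10^5 Pa) = 0.02479 atm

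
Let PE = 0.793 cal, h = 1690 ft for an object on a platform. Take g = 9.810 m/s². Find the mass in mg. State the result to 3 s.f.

Rearranging PE = m·g·h for m: m = PE/(g·h).
PE = 0.793 cal = 3.318 J; h = 1690 ft = 515.1 m; g = 9.810 m/s².
m = 6.566×10^-4 kg
6.566×10^-4 kg × (1 mg / 1.000×10^-6 kg) = 656.6 mg

657 mg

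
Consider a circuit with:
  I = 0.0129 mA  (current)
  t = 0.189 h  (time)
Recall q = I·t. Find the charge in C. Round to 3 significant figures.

Directly: q = It.
I = 0.0129 mA = 1.290×10^-5 A; t = 0.189 h = 680.4 s.
q = 0.008777 C

0.00878 C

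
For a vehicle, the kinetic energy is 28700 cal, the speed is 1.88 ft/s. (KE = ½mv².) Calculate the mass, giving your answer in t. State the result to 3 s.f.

731 t

Solving KE = ½mv² for m: m = 2·KE/v².
KE = 28700 cal = 1.201×10^5 J; v = 1.88 ft/s = 0.5730 m/s.
m = 7.314×10^5 kg
7.314×10^5 kg × (1 t / 1000 kg) = 731.4 t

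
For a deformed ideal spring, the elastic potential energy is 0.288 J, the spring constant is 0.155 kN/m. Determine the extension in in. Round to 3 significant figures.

Solving U = ½k·x² for x: x = √(2U/k).
U = 0.288 J; k = 0.155 kN/m = 155.0 N/m.
x = 0.06096 m
0.06096 m × (1 in / 0.02540 m) = 2.400 in

2.40 in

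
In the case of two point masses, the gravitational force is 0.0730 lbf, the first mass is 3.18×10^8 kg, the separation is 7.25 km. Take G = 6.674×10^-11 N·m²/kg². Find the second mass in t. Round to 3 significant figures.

8.04×10^5 t

From Newton's law of gravitation: m₂ = F·r²/(G·m₁).
F = 0.0730 lbf = 0.3247 N; m₁ = 3.18×10^8 kg; r = 7.25 km = 7250 m; G = 6.674×10^-11 N·m²/kg².
m₂ = 8.042×10^8 kg
8.042×10^8 kg × (1 t / 1000 kg) = 8.042×10^5 t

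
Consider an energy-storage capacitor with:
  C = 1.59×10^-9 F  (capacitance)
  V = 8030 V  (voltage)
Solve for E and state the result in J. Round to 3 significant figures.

E is given directly by: E = ½CV².
C = 1.59×10^-9 F; V = 8030 V.
E = 0.05126 J  (the unit combination reduces to kg·m²/s² = J)

0.0513 J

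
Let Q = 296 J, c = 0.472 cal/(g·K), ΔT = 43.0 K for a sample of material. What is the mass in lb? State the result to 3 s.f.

0.00768 lb

Rearranging Q = m·c·ΔT for m: m = Q/(c·ΔT).
Q = 296 J; c = 0.472 cal/(g·K) = 1975 J/(kg·K); ΔT = 43.0 K.
m = 0.003486 kg
0.003486 kg × (1 lb / 0.4536 kg) = 0.007685 lb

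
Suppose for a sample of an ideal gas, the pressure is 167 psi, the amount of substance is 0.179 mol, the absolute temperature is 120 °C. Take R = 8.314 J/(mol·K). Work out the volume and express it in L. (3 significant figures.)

0.508 L

Rearranging PV = nRT for V: V = nRT/P.
P = 167 psi = 1.151×10^6 Pa; n = 0.179 mol; T = 120 °C = 393.1 K; R = 8.314 J/(mol·K).
V = 5.081×10^-4 m³
5.081×10^-4 m³ × (1 L / 0.001000 m³) = 0.5081 L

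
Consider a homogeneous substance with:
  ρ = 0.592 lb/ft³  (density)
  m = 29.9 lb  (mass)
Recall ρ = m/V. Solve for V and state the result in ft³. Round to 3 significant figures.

Solving ρ = m/V for V: V = m/ρ.
ρ = 0.592 lb/ft³ = 9.483 kg/m³; m = 29.9 lb = 13.56 kg.
V = 1.430 m³
1.430 m³ × (1 ft³ / 0.02832 m³) = 50.51 ft³

50.5 ft³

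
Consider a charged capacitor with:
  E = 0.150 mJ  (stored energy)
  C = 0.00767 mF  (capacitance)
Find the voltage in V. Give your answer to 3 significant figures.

6.25 V

Rearranging: V = √(2E/C).
E = 0.150 mJ = 1.500×10^-4 J; C = 0.00767 mF = 7.670×10^-6 F.
V = 6.254 V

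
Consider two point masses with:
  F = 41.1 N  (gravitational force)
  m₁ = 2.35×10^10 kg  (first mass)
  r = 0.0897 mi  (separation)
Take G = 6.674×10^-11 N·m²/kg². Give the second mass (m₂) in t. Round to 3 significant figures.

546 t

From Newton's law of gravitation: m₂ = F·r²/(G·m₁).
F = 41.1 N; m₁ = 2.35×10^10 kg; r = 0.0897 mi = 144.4 m; G = 6.674×10^-11 N·m²/kg².
m₂ = 5.461×10^5 kg
5.461×10^5 kg × (1 t / 1000 kg) = 546.1 t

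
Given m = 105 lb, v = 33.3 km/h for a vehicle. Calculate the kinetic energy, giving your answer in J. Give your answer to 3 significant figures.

KE is given directly by: KE = ½mv².
m = 105 lb = 47.63 kg; v = 33.3 km/h = 9.250 m/s.
KE = 2038 J  (the unit combination reduces to kg·m²/s² = J)

2040 J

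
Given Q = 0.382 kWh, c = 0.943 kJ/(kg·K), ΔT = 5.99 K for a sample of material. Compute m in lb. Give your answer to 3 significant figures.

Rearranging: m = Q/(c·ΔT).
Q = 0.382 kWh = 1.375×10^6 J; c = 0.943 kJ/(kg·K) = 943.0 J/(kg·K); ΔT = 5.99 K.
m = 243.5 kg
243.5 kg × (1 lb / 0.4536 kg) = 536.7 lb

537 lb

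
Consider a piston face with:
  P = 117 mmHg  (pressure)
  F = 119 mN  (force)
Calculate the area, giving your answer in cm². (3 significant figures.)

0.0763 cm²

Rearranging P = F/A for A: A = F/P.
P = 117 mmHg = 15599 Pa; F = 119 mN = 0.1190 N.
A = 7.629×10^-6 m²
7.629×10^-6 m² × (1 cm² / 1.000×10^-4 m²) = 0.07629 cm²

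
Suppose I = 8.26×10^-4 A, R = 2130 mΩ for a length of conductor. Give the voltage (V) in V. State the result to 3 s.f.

0.00176 V

From Ohm's law: V = IR.
I = 8.26×10^-4 A; R = 2130 mΩ = 2.130 Ω.
V = 0.001759 V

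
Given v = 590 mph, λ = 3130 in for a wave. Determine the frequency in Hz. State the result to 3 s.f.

Rearranging: f = v/λ.
v = 590 mph = 263.8 m/s; λ = 3130 in = 79.50 m.
f = 3.318 Hz

3.32 Hz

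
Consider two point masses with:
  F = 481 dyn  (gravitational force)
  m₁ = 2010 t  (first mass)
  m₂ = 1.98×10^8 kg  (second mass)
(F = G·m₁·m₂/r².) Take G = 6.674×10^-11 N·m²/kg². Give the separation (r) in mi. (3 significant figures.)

Solving F = G·m₁·m₂/r² for r: r = √(G·m₁m₂/F).
F = 481 dyn = 0.004810 N; m₁ = 2010 t = 2.010×10^6 kg; m₂ = 1.98×10^8 kg; G = 6.674×10^-11 N·m²/kg².
r = 2350 m
2350 m × (1 mi / 1609 m) = 1.460 mi

1.46 mi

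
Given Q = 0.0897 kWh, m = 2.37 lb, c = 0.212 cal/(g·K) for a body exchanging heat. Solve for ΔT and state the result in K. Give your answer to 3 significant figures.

Solving Q = m·c·ΔT for ΔT: ΔT = Q/(m·c).
Q = 0.0897 kWh = 3.229×10^5 J; m = 2.37 lb = 1.075 kg; c = 0.212 cal/(g·K) = 887.0 J/(kg·K).
ΔT = 338.7 K

339 K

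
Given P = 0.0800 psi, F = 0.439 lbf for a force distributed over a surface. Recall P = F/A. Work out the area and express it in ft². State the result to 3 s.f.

Solving P = F/A for A: A = F/P.
P = 0.0800 psi = 551.6 Pa; F = 0.439 lbf = 1.953 N.
A = 0.003540 m²
0.003540 m² × (1 ft² / 0.09290 m²) = 0.03811 ft²

0.0381 ft²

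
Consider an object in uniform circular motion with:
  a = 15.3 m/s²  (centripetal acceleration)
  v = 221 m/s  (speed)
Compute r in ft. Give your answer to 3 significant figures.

Solving a = v²/r for r: r = v²/a.
a = 15.3 m/s²; v = 221 m/s.
r = 3192 m
3192 m × (1 ft / 0.3048 m) = 10473 ft

10500 ft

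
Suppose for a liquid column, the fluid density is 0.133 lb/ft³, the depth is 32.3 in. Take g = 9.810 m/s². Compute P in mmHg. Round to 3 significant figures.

0.129 mmHg

Directly: P = ρgh.
ρ = 0.133 lb/ft³ = 2.130 kg/m³; h = 32.3 in = 0.8204 m; g = 9.810 m/s².
P = 17.15 Pa
17.15 Pa × (1 mmHg / 133.3 Pa) = 0.1286 mmHg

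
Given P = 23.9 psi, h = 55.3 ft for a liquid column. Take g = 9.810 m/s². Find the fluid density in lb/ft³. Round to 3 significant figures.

62.2 lb/ft³

Solving P = ρ·g·h for ρ: ρ = P/(g·h).
P = 23.9 psi = 1.648×10^5 Pa; h = 55.3 ft = 16.86 m; g = 9.810 m/s².
ρ = 996.6 kg/m³
996.6 kg/m³ × (1 lb/ft³ / 16.02 kg/m³) = 62.21 lb/ft³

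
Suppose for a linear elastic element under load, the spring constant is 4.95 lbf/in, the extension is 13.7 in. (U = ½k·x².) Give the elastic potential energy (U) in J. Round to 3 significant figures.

52.5 J

Directly: U = ½kx².
k = 4.95 lbf/in = 866.9 N/m; x = 13.7 in = 0.3480 m.
U = 52.49 J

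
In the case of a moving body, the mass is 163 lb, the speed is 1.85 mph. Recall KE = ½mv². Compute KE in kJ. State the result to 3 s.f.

Directly: KE = ½mv².
m = 163 lb = 73.94 kg; v = 1.85 mph = 0.8270 m/s.
KE = 25.28 J  (the unit combination reduces to kg·m²/s² = J)
25.28 J × (1 kJ / 1000 J) = 0.02528 kJ

0.0253 kJ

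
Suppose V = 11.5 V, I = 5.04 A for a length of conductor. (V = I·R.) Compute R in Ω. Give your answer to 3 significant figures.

Rearranging V = I·R for R: R = V/I.
V = 11.5 V; I = 5.04 A.
R = 2.282 Ω

2.28 Ω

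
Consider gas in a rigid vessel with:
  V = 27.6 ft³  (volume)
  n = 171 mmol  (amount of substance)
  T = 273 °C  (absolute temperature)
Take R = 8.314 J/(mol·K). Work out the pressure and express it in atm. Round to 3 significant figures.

Directly: P = nRT/V.
V = 27.6 ft³ = 0.7815 m³; n = 171 mmol = 0.1710 mol; T = 273 °C = 546.1 K; R = 8.314 J/(mol·K).
P = 993.5 Pa
993.5 Pa × (1 atm / 1.013×10^5 Pa) = 0.009805 atm

0.00980 atm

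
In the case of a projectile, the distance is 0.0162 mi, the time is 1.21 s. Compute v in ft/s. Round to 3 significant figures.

Directly: v = d/t.
d = 0.0162 mi = 26.07 m; t = 1.21 s.
v = 21.55 m/s
21.55 m/s × (1 ft/s / 0.3048 m/s) = 70.69 ft/s

70.7 ft/s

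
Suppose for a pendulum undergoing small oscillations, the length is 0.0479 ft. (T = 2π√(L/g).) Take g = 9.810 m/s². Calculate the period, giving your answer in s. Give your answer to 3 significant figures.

0.242 s

T is given directly by: T = 2π√(L/g).
L = 0.0479 ft = 0.01460 m; g = 9.810 m/s².
T = 0.2424 s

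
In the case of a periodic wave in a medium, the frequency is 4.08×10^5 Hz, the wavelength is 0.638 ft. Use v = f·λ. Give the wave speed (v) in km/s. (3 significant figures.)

79.3 km/s

Directly: v = fλ.
f = 4.08×10^5 Hz; λ = 0.638 ft = 0.1945 m.
v = 79341 m/s
79341 m/s × (1 km/s / 1000 m/s) = 79.34 km/s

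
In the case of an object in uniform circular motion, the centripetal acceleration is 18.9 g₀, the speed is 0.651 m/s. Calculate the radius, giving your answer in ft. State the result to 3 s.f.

0.00750 ft

Rearranging: r = v²/a.
a = 18.9 g₀ = 185.3 m/s²; v = 0.651 m/s.
r = 0.002287 m
0.002287 m × (1 ft / 0.3048 m) = 0.007502 ft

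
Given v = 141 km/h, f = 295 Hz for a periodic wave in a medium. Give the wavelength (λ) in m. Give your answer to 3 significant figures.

Solving v = f·λ for λ: λ = v/f.
v = 141 km/h = 39.17 m/s; f = 295 Hz.
λ = 0.1328 m

0.133 m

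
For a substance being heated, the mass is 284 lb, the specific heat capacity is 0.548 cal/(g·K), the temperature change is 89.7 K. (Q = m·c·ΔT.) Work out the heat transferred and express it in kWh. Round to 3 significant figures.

Q is given directly by: Q = mcΔT.
m = 284 lb = 128.8 kg; c = 0.548 cal/(g·K) = 2293 J/(kg·K); ΔT = 89.7 K.
Q = 2.649×10^7 J
2.649×10^7 J × (1 kWh / 3.600×10^6 J) = 7.359 kWh

7.36 kWh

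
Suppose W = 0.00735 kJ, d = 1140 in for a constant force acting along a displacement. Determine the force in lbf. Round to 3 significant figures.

0.0571 lbf

Solving W = F·d for F: F = W/d.
W = 0.00735 kJ = 7.350 J; d = 1140 in = 28.96 m.
F = 0.2538 N
0.2538 N × (1 lbf / 4.448 N) = 0.05706 lbf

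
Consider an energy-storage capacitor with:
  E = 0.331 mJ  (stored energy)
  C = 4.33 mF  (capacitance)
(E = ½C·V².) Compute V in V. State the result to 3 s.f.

0.391 V

Solving E = ½C·V² for V: V = √(2E/C).
E = 0.331 mJ = 3.310×10^-4 J; C = 4.33 mF = 0.004330 F.
V = 0.3910 V  (the unit combination reduces to kg·m²/(A·s³) = V)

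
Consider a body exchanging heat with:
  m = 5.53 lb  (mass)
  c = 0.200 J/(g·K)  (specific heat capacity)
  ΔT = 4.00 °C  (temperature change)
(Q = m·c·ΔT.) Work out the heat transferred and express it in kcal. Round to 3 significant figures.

Directly: Q = mcΔT.
m = 5.53 lb = 2.508 kg; c = 0.200 J/(g·K) = 200.0 J/(kg·K); ΔT = 4.00 °C = 4.000 K.
Q = 2007 J  (the unit combination reduces to kg·m²/s² = J)
2007 J × (1 kcal / 4184 J) = 0.4796 kcal

0.480 kcal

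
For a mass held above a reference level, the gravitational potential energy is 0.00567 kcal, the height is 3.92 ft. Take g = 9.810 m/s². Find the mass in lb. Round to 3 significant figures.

4.46 lb

Rearranging: m = PE/(g·h).
PE = 0.00567 kcal = 23.72 J; h = 3.92 ft = 1.195 m; g = 9.810 m/s².
m = 2.024 kg
2.024 kg × (1 lb / 0.4536 kg) = 4.462 lb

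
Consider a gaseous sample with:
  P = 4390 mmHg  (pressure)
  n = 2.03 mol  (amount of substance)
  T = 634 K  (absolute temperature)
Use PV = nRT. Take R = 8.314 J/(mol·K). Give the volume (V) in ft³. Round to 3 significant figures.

0.646 ft³

Rearranging PV = nRT for V: V = nRT/P.
P = 4390 mmHg = 5.853×10^5 Pa; n = 2.03 mol; T = 634 K; R = 8.314 J/(mol·K).
V = 0.01828 m³
0.01828 m³ × (1 ft³ / 0.02832 m³) = 0.6456 ft³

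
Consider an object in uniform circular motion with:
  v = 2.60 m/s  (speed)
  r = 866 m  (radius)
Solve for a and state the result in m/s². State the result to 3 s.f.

0.00781 m/s²

Directly: a = v²/r.
v = 2.60 m/s; r = 866 m.
a = 0.007806 m/s²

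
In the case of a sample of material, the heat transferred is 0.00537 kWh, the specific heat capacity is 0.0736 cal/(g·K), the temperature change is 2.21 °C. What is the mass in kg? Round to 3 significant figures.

28.4 kg

Rearranging Q = m·c·ΔT for m: m = Q/(c·ΔT).
Q = 0.00537 kWh = 19332 J; c = 0.0736 cal/(g·K) = 307.9 J/(kg·K); ΔT = 2.21 °C = 2.210 K.
m = 28.41 kg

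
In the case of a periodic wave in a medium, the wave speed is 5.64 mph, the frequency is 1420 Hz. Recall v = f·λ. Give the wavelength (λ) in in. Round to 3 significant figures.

0.0699 in

Rearranging v = f·λ for λ: λ = v/f.
v = 5.64 mph = 2.521 m/s; f = 1420 Hz.
λ = 0.001776 m
0.001776 m × (1 in / 0.02540 m) = 0.06990 in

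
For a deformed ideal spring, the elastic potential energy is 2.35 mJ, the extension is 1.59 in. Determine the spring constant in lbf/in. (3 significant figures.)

0.0165 lbf/in

Rearranging U = ½k·x² for k: k = 2U/x².
U = 2.35 mJ = 0.002350 J; x = 1.59 in = 0.04039 m.
k = 2.882 N/m
2.882 N/m × (1 lbf/in / 175.1 N/m) = 0.01645 lbf/in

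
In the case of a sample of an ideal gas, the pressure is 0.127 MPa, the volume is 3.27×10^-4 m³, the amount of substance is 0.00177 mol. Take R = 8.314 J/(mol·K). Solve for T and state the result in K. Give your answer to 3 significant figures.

From the ideal-gas law: T = PV/(nR).
P = 0.127 MPa = 1.270×10^5 Pa; V = 3.27×10^-4 m³; n = 0.00177 mol; R = 8.314 J/(mol·K).
T = 2822 K

2820 K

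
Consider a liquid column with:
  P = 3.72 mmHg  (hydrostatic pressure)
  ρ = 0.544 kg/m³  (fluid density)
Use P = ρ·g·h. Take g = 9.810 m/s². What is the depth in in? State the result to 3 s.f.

3660 in

Rearranging P = ρ·g·h for h: h = P/(ρ·g).
P = 3.72 mmHg = 496.0 Pa; ρ = 0.544 kg/m³; g = 9.810 m/s².
h = 92.93 m
92.93 m × (1 in / 0.02540 m) = 3659 in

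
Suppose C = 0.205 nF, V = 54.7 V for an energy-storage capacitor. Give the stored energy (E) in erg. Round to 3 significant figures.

3.07 erg

Directly: E = ½CV².
C = 0.205 nF = 2.050×10^-10 F; V = 54.7 V.
E = 3.067×10^-7 J
3.067×10^-7 J × (1 erg / 1.000×10^-7 J) = 3.067 erg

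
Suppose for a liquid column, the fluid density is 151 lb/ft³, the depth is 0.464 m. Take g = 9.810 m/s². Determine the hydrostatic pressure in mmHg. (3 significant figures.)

82.6 mmHg

Directly: P = ρgh.
ρ = 151 lb/ft³ = 2419 kg/m³; h = 0.464 m; g = 9.810 m/s².
P = 11010 Pa
11010 Pa × (1 mmHg / 133.3 Pa) = 82.58 mmHg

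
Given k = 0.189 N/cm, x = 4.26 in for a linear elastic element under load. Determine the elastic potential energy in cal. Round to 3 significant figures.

0.0264 cal

U is given directly by: U = ½kx².
k = 0.189 N/cm = 18.90 N/m; x = 4.26 in = 0.1082 m.
U = 0.1106 J  (the unit combination reduces to kg·m²/s² = J)
0.1106 J × (1 cal / 4.184 J) = 0.02644 cal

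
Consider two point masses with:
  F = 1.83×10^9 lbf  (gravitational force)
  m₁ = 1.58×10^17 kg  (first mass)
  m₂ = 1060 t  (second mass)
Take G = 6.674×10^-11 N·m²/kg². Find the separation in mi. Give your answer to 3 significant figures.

0.0230 mi

Rearranging: r = √(G·m₁m₂/F).
F = 1.83×10^9 lbf = 8.140×10^9 N; m₁ = 1.58×10^17 kg; m₂ = 1060 t = 1.060×10^6 kg; G = 6.674×10^-11 N·m²/kg².
r = 37.06 m
37.06 m × (1 mi / 1609 m) = 0.02303 mi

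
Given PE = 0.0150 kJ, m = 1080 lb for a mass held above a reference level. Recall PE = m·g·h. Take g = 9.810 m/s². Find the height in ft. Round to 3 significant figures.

Solving PE = m·g·h for h: h = PE/(m·g).
PE = 0.0150 kJ = 15.00 J; m = 1080 lb = 489.9 kg; g = 9.810 m/s².
h = 0.003121 m
0.003121 m × (1 ft / 0.3048 m) = 0.01024 ft

0.0102 ft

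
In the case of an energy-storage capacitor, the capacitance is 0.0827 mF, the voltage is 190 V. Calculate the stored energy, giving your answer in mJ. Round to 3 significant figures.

Directly: E = ½CV².
C = 0.0827 mF = 8.270×10^-5 F; V = 190 V.
E = 1.493 J
1.493 J × (1 mJ / 0.001000 J) = 1493 mJ

1490 mJ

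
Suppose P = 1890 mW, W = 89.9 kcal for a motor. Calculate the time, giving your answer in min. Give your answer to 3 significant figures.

Rearranging P = W/t for t: t = W/P.
P = 1890 mW = 1.890 W; W = 89.9 kcal = 3.761×10^5 J.
t = 1.990×10^5 s
1.990×10^5 s × (1 min / 60.00 s) = 3317 min

3320 min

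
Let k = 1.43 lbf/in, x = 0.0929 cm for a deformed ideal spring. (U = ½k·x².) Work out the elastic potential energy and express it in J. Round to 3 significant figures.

1.08×10^-4 J

Directly: U = ½kx².
k = 1.43 lbf/in = 250.4 N/m; x = 0.0929 cm = 9.290×10^-4 m.
U = 1.081×10^-4 J  (the unit combination reduces to kg·m²/s² = J)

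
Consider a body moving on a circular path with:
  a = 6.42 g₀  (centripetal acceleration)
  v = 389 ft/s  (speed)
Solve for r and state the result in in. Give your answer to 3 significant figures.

8790 in

Solving a = v²/r for r: r = v²/a.
a = 6.42 g₀ = 62.96 m/s²; v = 389 ft/s = 118.6 m/s.
r = 223.3 m
223.3 m × (1 in / 0.02540 m) = 8791 in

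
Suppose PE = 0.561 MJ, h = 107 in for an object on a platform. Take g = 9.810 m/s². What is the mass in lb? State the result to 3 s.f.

46400 lb

Rearranging: m = PE/(g·h).
PE = 0.561 MJ = 5.610×10^5 J; h = 107 in = 2.718 m; g = 9.810 m/s².
m = 21041 kg
21041 kg × (1 lb / 0.4536 kg) = 46389 lb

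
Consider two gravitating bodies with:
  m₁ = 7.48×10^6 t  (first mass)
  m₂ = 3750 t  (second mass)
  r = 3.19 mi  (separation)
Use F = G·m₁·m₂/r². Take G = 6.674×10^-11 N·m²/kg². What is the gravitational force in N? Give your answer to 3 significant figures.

From Newton's law of gravitation: F = Gm₁m₂/r².
m₁ = 7.48×10^6 t = 7.480×10^9 kg; m₂ = 3750 t = 3.750×10^6 kg; r = 3.19 mi = 5134 m; G = 6.674×10^-11 N·m²/kg².
F = 0.07103 N  (the unit combination reduces to kg·m/s² = N)

0.0710 N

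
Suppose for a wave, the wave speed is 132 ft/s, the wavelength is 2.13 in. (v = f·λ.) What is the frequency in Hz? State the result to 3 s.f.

Rearranging: f = v/λ.
v = 132 ft/s = 40.23 m/s; λ = 2.13 in = 0.05410 m.
f = 743.7 Hz

744 Hz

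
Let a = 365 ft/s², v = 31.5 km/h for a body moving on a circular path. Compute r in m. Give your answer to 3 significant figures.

0.688 m

Rearranging: r = v²/a.
a = 365 ft/s² = 111.3 m/s²; v = 31.5 km/h = 8.750 m/s.
r = 0.6882 m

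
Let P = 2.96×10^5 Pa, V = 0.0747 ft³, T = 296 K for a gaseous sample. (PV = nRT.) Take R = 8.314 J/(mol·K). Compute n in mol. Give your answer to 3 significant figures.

From the ideal-gas law: n = PV/(RT).
P = 2.96×10^5 Pa; V = 0.0747 ft³ = 0.002115 m³; T = 296 K; R = 8.314 J/(mol·K).
n = 0.2544 mol

0.254 mol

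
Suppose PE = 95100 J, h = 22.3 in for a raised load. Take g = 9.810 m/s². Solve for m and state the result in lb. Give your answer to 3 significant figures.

Rearranging PE = m·g·h for m: m = PE/(g·h).
PE = 95100 J; h = 22.3 in = 0.5664 m; g = 9.810 m/s².
m = 17115 kg
17115 kg × (1 lb / 0.4536 kg) = 37732 lb

37700 lb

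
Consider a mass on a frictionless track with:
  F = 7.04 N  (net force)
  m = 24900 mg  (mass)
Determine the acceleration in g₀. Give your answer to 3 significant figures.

28.8 g₀

Rearranging: a = F/m.
F = 7.04 N; m = 24900 mg = 0.02490 kg.
a = 282.7 m/s²
282.7 m/s² × (1 g₀ / 9.807 m/s²) = 28.83 g₀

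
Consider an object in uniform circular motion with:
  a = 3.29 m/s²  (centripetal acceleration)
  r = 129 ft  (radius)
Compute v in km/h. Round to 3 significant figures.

Rearranging: v = √(a·r).
a = 3.29 m/s²; r = 129 ft = 39.32 m.
v = 11.37 m/s
11.37 m/s × (1 km/h / 0.2778 m/s) = 40.95 km/h

40.9 km/h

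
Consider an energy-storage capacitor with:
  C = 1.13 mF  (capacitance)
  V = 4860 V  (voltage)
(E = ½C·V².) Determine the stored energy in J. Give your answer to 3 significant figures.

Directly: E = ½CV².
C = 1.13 mF = 0.001130 F; V = 4860 V.
E = 13345 J

13300 J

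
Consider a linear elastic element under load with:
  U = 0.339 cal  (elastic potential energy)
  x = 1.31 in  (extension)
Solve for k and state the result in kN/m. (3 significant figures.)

2.56 kN/m

Rearranging: k = 2U/x².
U = 0.339 cal = 1.418 J; x = 1.31 in = 0.03327 m.
k = 2562 N/m
2562 N/m × (1 kN/m / 1000 N/m) = 2.562 kN/m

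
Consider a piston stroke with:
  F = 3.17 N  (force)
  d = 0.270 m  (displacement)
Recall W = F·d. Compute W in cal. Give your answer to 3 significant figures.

0.205 cal

W is given directly by: W = F·d.
F = 3.17 N; d = 0.270 m.
W = 0.8559 J
0.8559 J × (1 cal / 4.184 J) = 0.2046 cal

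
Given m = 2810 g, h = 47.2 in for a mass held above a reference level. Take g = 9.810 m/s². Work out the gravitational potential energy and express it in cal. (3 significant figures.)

7.90 cal

Directly: PE = mgh.
m = 2810 g = 2.810 kg; h = 47.2 in = 1.199 m; g = 9.810 m/s².
PE = 33.05 J
33.05 J × (1 cal / 4.184 J) = 7.899 cal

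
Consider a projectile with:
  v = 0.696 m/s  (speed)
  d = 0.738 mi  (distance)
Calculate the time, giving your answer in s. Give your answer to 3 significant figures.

Solving v = d/t for t: t = d/v.
v = 0.696 m/s; d = 0.738 mi = 1188 m.
t = 1706 s

1710 s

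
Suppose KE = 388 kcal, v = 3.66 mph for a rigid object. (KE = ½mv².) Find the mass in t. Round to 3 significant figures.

Solving KE = ½mv² for m: m = 2·KE/v².
KE = 388 kcal = 1.623×10^6 J; v = 3.66 mph = 1.636 m/s.
m = 1.213×10^6 kg
1.213×10^6 kg × (1 t / 1000 kg) = 1213 t

1210 t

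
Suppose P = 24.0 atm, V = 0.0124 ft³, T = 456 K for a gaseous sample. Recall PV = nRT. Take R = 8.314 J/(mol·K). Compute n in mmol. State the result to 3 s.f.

225 mmol

From the ideal-gas law: n = PV/(RT).
P = 24.0 atm = 2.432×10^6 Pa; V = 0.0124 ft³ = 3.511×10^-4 m³; T = 456 K; R = 8.314 J/(mol·K).
n = 0.2252 mol
0.2252 mol × (1 mmol / 0.001000 mol) = 225.2 mmol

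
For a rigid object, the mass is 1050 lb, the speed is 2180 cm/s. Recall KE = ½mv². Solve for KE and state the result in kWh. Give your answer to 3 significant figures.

Directly: KE = ½mv².
m = 1050 lb = 476.3 kg; v = 2180 cm/s = 21.80 m/s.
KE = 1.132×10^5 J
1.132×10^5 J × (1 kWh / 3.600×10^6 J) = 0.03144 kWh

0.0314 kWh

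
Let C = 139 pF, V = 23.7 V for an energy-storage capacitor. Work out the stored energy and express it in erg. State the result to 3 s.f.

Directly: E = ½CV².
C = 139 pF = 1.390×10^-10 F; V = 23.7 V.
E = 3.904×10^-8 J  (the unit combination reduces to kg·m²/s² = J)
3.904×10^-8 J × (1 erg / 1.000×10^-7 J) = 0.3904 erg

0.390 erg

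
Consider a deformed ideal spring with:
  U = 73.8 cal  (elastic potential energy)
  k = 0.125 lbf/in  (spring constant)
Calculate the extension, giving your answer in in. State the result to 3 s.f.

209 in

Rearranging U = ½k·x² for x: x = √(2U/k).
U = 73.8 cal = 308.8 J; k = 0.125 lbf/in = 21.89 N/m.
x = 5.311 m
5.311 m × (1 in / 0.02540 m) = 209.1 in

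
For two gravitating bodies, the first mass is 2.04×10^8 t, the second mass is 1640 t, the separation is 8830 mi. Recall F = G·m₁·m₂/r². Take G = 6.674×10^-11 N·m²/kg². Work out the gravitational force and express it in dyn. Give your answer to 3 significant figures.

From Newton's law of gravitation: F = Gm₁m₂/r².
m₁ = 2.04×10^8 t = 2.040×10^11 kg; m₂ = 1640 t = 1.640×10^6 kg; r = 8830 mi = 1.421×10^7 m; G = 6.674×10^-11 N·m²/kg².
F = 1.106×10^-7 N
1.106×10^-7 N × (1 dyn / 1.000×10^-5 N) = 0.01106 dyn

0.0111 dyn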